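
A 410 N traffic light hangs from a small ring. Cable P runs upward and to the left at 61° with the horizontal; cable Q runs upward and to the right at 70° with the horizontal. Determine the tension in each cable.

ΣF_x = 0: −T_P·cos61° + T_Q·cos70° = 0 → T_Q = 1.41749·T_P.
ΣF_y = 0: T_P·sin61° + T_Q·sin70° = 410.
Substitute: T_P·(0.87462 + 1.41749·0.939693) = 410 → T_P = 185.804 ≈ 185.8 N.
Then T_Q = 1.41749 × 185.804 = 263.4 N.

T_P = 185.8 N, T_Q = 263.4 N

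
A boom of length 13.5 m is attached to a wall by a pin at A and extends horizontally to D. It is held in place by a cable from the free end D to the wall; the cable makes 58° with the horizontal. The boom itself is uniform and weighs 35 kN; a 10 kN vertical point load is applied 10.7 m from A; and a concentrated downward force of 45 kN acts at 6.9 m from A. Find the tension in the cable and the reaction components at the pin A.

ΣM about A: T·sin58°·13.5 − 35·6.75 − 10·10.7 − 45·6.9 = 0 → T = 653.75/(13.5·0.848048) = 57.1028 ≈ 57.10 kN.
ΣF_x = 0: A_x − T·cos58° = 0 → A_x = 57.1028 × 0.529919 = 30.26 kN.
ΣF_y = 0: A_y + T·sin58° − 35 − 10 − 45 = 0 → A_y = 90 − 57.1028 × 0.848048 = 41.57 kN.

T = 57.10 kN, A_x = 30.26 kN, A_y = 41.57 kN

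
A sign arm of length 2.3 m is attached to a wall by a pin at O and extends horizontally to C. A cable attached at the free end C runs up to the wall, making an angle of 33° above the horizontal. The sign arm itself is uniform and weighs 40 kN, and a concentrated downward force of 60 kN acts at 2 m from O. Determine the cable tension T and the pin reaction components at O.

T = 132.5 kN, O_x = 111.1 kN, O_y = 27.83 kN

ΣM about O: T·sin33°·2.3 − 40·1.15 − 60·2 = 0 → T = 166/(2.3·0.544639) = 132.517 ≈ 132.5 kN.
ΣF_x = 0: O_x − T·cos33° = 0 → O_x = 132.517 × 0.838671 = 111.1 kN.
ΣF_y = 0: O_y + T·sin33° − 40 − 60 = 0 → O_y = 100 − 132.517 × 0.544639 = 27.83 kN.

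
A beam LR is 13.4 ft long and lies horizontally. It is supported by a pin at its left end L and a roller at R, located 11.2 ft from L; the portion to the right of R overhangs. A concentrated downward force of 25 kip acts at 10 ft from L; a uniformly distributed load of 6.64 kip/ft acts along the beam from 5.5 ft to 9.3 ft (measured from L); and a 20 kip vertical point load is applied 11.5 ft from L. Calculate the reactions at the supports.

Resultant of the distributed load: 6.64 × 3.8 = 25.232 kip at 7.4 ft from L.
Moments about L: R_y·11.2 − 25·10 − (6.64·3.8)·7.4 − 20·11.5 = 0 → R_y = 666.7168/11.2 = 59.5283 ≈ 59.53 kip.
ΣF_y = 0: L_y + 59.5283 − 25 − 6.64·3.8 − 20 = 0 → L_y = 10.70 kip.
ΣF_x = 0: no horizontal applied forces, so L_x = 0.

L_x = 0, L_y = 10.70 kip, R_y = 59.53 kip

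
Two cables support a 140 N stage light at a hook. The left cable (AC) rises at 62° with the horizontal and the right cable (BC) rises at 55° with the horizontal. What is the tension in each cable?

T_AC = 90.12 N, T_BC = 73.77 N

ΣF_x = 0: −T_AC·cos62° + T_BC·cos55° = 0 → T_BC = 0.818499·T_AC.
ΣF_y = 0: T_AC·sin62° + T_BC·sin55° = 140.
Substitute: T_AC·(0.882948 + 0.818499·0.819152) = 140 → T_AC = 90.1235 ≈ 90.12 N.
Then T_BC = 0.818499 × 90.1235 = 73.77 N.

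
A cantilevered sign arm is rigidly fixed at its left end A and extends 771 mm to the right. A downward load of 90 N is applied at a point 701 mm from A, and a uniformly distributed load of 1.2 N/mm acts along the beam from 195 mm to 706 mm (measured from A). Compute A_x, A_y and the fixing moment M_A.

A_x = 0, A_y = 703.2 N, M_A = 339300 N·mm

Resultant of the distributed load: 1.2 × 511 = 613.2 N at 450.5 mm from A.
ΣF_x = 0: A_x = 0.
ΣF_y = 0: A_y − 90 − 1.2·511 = 0 → A_y = 703.2 N.
ΣM about A: M_A − 90·701 − (1.2·511)·450.5 = 0 → M_A = 339300 N·mm.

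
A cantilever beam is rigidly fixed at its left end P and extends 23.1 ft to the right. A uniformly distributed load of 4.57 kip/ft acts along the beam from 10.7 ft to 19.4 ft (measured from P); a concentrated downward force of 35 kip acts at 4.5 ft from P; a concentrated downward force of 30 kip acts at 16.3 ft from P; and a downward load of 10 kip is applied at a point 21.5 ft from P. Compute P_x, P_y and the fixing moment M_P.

Resultant of the distributed load: 4.57 × 8.7 = 39.759 kip at 15.05 ft from P.
ΣF_x = 0: P_x = 0.
ΣF_y = 0: P_y − 4.57·8.7 − 35 − 30 − 10 = 0 → P_y = 114.8 kip.
ΣM about P: M_P − (4.57·8.7)·15.05 − 35·4.5 − 30·16.3 − 10·21.5 = 0 → M_P = 1460 kip·ft.

P_x = 0, P_y = 114.8 kip, M_P = 1460 kip·ft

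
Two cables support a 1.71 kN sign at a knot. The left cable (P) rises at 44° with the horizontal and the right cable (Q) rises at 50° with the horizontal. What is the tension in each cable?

T_P = 1.102 kN, T_Q = 1.233 kN

ΣF_x = 0: −T_P·cos44° + T_Q·cos50° = 0 → T_Q = 1.11909·T_P.
ΣF_y = 0: T_P·sin44° + T_Q·sin50° = 1.71.
Substitute: T_P·(0.694658 + 1.11909·0.766044) = 1.71 → T_P = 1.10185 ≈ 1.102 kN.
Then T_Q = 1.11909 × 1.10185 = 1.233 kN.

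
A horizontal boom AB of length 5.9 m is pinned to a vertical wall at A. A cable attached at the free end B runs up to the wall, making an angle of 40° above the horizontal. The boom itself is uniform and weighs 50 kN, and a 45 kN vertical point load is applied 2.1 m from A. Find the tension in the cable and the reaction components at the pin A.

T = 63.81 kN, A_x = 48.88 kN, A_y = 53.98 kN

ΣM about A: T·sin40°·5.9 − 50·2.95 − 45·2.1 = 0 → T = 242/(5.9·0.642788) = 63.811 ≈ 63.81 kN.
ΣF_x = 0: A_x − T·cos40° = 0 → A_x = 63.811 × 0.766044 = 48.88 kN.
ΣF_y = 0: A_y + T·sin40° − 50 − 45 = 0 → A_y = 95 − 63.811 × 0.642788 = 53.98 kN.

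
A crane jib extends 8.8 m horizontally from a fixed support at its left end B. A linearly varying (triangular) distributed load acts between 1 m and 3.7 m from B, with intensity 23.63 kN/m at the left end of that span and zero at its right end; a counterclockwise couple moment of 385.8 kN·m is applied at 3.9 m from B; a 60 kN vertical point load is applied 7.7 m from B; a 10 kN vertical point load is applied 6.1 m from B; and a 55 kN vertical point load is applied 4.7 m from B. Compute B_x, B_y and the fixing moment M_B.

B_x = 0, B_y = 156.9 kN, M_B = 456.3 kN·m

Resultant of the triangular load: ½ × 23.63 × 2.7 = 31.9005 kN, acting at 1.9 m from B (one-third of the span from the peak).
ΣF_x = 0: B_x = 0.
ΣF_y = 0: B_y − ½·23.63·2.7 − 60 − 10 − 55 = 0 → B_y = 156.9 kN.
ΣM about B: M_B − (½·23.63·2.7)·1.9 + 385.8 − 60·7.7 − 10·6.1 − 55·4.7 = 0 → M_B = 456.3 kN·m.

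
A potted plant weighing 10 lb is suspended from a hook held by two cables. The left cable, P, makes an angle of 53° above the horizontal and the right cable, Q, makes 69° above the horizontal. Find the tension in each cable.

T_P = 4.226 lb, T_Q = 7.096 lb

ΣF_x = 0: −T_P·cos53° + T_Q·cos69° = 0 → T_Q = 1.67932·T_P.
ΣF_y = 0: T_P·sin53° + T_Q·sin69° = 10.
Substitute: T_P·(0.798636 + 1.67932·0.93358) = 10 → T_P = 4.2258 ≈ 4.226 lb.
Then T_Q = 1.67932 × 4.2258 = 7.096 lb.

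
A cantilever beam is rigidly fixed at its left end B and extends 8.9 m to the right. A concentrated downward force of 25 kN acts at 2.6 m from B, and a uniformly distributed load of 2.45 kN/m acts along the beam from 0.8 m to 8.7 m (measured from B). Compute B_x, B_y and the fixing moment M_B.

Resultant of the distributed load: 2.45 × 7.9 = 19.355 kN at 4.75 m from B.
ΣF_x = 0: B_x = 0.
ΣF_y = 0: B_y − 25 − 2.45·7.9 = 0 → B_y = 44.36 kN.
ΣM about B: M_B − 25·2.6 − (2.45·7.9)·4.75 = 0 → M_B = 156.9 kN·m.

B_x = 0, B_y = 44.36 kN, M_B = 156.9 kN·m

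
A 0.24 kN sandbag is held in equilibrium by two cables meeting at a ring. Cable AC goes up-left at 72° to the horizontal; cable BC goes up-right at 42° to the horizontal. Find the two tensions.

ΣF_x = 0: −T_AC·cos72° + T_BC·cos42° = 0 → T_BC = 0.415823·T_AC.
ΣF_y = 0: T_AC·sin72° + T_BC·sin42° = 0.24.
Substitute: T_AC·(0.951057 + 0.415823·0.669131) = 0.24 → T_AC = 0.195234 ≈ 0.1952 kN.
Then T_BC = 0.415823 × 0.195234 = 0.08118 kN.

T_AC = 0.1952 kN, T_BC = 0.08118 kN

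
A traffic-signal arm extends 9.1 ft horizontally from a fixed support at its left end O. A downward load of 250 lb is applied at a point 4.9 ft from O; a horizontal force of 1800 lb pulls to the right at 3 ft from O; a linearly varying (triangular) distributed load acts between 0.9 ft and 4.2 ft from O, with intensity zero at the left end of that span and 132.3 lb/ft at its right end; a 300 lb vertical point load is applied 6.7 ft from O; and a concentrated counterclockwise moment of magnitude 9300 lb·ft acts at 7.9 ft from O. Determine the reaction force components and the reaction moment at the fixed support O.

O_x = -1800 lb, O_y = 768.3 lb, M_O = -5388 lb·ft

Resultant of the triangular load: ½ × 132.3 × 3.3 = 218.295 lb, acting at 3.1 ft from O (one-third of the span from the peak).
ΣF_x = 0: O_x + 1800 = 0 → O_x = -1800 lb.
ΣF_y = 0: O_y − 250 − ½·132.3·3.3 − 300 = 0 → O_y = 768.3 lb.
ΣM about O: M_O − 250·4.9 − (½·132.3·3.3)·3.1 − 300·6.7 + 9300 = 0 → M_O = -5388 lb·ft.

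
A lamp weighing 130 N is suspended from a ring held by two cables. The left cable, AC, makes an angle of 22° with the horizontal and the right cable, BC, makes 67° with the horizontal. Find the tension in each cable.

T_AC = 50.80 N, T_BC = 120.6 N

ΣF_x = 0: −T_AC·cos22° + T_BC·cos67° = 0 → T_BC = 2.37295·T_AC.
ΣF_y = 0: T_AC·sin22° + T_BC·sin67° = 130.
Substitute: T_AC·(0.374607 + 2.37295·0.920505) = 130 → T_AC = 50.8027 ≈ 50.80 N.
Then T_BC = 2.37295 × 50.8027 = 120.6 N.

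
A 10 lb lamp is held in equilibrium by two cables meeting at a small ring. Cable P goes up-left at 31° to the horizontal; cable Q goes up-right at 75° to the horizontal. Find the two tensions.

ΣF_x = 0: −T_P·cos31° + T_Q·cos75° = 0 → T_Q = 3.31184·T_P.
ΣF_y = 0: T_P·sin31° + T_Q·sin75° = 10.
Substitute: T_P·(0.515038 + 3.31184·0.965926) = 10 → T_P = 2.69249 ≈ 2.692 lb.
Then T_Q = 3.31184 × 2.69249 = 8.917 lb.

T_P = 2.692 lb, T_Q = 8.917 lb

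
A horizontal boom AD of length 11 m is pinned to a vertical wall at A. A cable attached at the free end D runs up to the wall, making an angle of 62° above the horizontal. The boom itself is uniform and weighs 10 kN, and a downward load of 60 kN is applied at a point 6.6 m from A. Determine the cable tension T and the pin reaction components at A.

ΣM about A: T·sin62°·11 − 10·5.5 − 60·6.6 = 0 → T = 451/(11·0.882948) = 46.4354 ≈ 46.44 kN.
ΣF_x = 0: A_x − T·cos62° = 0 → A_x = 46.4354 × 0.469472 = 21.80 kN.
ΣF_y = 0: A_y + T·sin62° − 10 − 60 = 0 → A_y = 70 − 46.4354 × 0.882948 = 29.00 kN.

T = 46.44 kN, A_x = 21.80 kN, A_y = 29.00 kN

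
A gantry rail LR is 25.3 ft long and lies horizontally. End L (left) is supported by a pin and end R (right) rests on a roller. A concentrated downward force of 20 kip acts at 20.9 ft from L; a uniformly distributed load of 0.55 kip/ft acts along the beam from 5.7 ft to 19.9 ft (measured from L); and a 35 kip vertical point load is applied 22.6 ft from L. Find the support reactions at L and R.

Resultant of the distributed load: 0.55 × 14.2 = 7.81 kip at 12.8 ft from L.
ΣM about L: R_y·25.3 − 20·20.9 − (0.55·14.2)·12.8 − 35·22.6 = 0 → R_y = 1308.968/25.3 = 51.7379 ≈ 51.74 kip.
ΣF_y = 0: L_y + 51.7379 − 20 − 0.55·14.2 − 35 = 0 → L_y = 11.07 kip.
ΣF_x = 0: no horizontal applied forces, so L_x = 0.

L_x = 0, L_y = 11.07 kip, R_y = 51.74 kip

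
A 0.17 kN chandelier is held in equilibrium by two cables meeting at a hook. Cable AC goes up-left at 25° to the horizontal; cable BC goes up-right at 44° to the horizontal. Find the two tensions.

ΣF_x = 0: −T_AC·cos25° + T_BC·cos44° = 0 → T_BC = 1.25992·T_AC.
ΣF_y = 0: T_AC·sin25° + T_BC·sin44° = 0.17.
Substitute: T_AC·(0.422618 + 1.25992·0.694658) = 0.17 → T_AC = 0.130988 ≈ 0.1310 kN.
Then T_BC = 1.25992 × 0.130988 = 0.1650 kN.

T_AC = 0.1310 kN, T_BC = 0.1650 kN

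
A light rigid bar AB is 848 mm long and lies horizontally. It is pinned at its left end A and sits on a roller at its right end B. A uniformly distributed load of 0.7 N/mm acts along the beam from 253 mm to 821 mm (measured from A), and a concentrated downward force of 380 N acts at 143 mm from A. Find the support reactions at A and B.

A_x = 0, A_y = 461.7 N, B_y = 315.9 N

Resultant of the distributed load: 0.7 × 568 = 397.6 N at 537 mm from A.
Moments about A: B_y·848 − (0.7·568)·537 − 380·143 = 0 → B_y = 267851.2/848 = 315.862 ≈ 315.9 N.
ΣF_y = 0: A_y + 315.862 − 0.7·568 − 380 = 0 → A_y = 461.7 N.
ΣF_x = 0: no horizontal applied forces, so A_x = 0.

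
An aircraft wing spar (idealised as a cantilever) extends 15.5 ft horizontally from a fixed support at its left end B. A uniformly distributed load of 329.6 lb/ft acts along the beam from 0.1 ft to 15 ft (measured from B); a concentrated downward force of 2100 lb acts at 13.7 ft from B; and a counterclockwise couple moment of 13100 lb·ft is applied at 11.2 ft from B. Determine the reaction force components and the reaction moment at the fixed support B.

Resultant of the distributed load: 329.6 × 14.9 = 4911.04 lb at 7.55 ft from B.
ΣF_x = 0: B_x = 0.
ΣF_y = 0: B_y − 329.6·14.9 − 2100 = 0 → B_y = 7011 lb.
ΣM about B: M_B − (329.6·14.9)·7.55 − 2100·13.7 + 13100 = 0 → M_B = 52750 lb·ft.

B_x = 0, B_y = 7011 lb, M_B = 52750 lb·ft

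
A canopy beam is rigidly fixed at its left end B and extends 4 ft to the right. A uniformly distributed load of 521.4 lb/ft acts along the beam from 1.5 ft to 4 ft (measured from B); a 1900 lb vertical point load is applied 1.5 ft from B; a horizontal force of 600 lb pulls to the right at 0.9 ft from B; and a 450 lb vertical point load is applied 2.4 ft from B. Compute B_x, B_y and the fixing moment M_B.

B_x = -600.0 lb, B_y = 3654 lb, M_B = 7515 lb·ft

Resultant of the distributed load: 521.4 × 2.5 = 1303.5 lb at 2.75 ft from B.
ΣF_x = 0: B_x + 600 = 0 → B_x = -600.0 lb.
ΣF_y = 0: B_y − 521.4·2.5 − 1900 − 450 = 0 → B_y = 3654 lb.
ΣM about B: M_B − (521.4·2.5)·2.75 − 1900·1.5 − 450·2.4 = 0 → M_B = 7515 lb·ft.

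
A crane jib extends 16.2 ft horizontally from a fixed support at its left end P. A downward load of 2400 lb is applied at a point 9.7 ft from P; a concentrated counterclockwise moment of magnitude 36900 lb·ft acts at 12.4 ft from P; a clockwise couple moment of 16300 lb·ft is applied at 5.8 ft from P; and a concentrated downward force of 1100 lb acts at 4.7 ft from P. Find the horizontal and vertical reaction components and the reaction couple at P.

P_x = 0, P_y = 3500 lb, M_P = 7850 lb·ft

ΣF_x = 0: P_x = 0.
ΣF_y = 0: P_y − 2400 − 1100 = 0 → P_y = 3500 lb.
ΣM about P: M_P − 2400·9.7 + 36900 − 16300 − 1100·4.7 = 0 → M_P = 7850 lb·ft.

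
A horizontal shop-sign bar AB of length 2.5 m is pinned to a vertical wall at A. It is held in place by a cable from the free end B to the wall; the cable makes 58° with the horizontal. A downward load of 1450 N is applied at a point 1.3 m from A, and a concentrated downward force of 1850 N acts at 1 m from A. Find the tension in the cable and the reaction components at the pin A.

ΣM about A: T·sin58°·2.5 − 1450·1.3 − 1850·1 = 0 → T = 3735/(2.5·0.848048) = 1761.69 ≈ 1762 N.
ΣF_x = 0: A_x − T·cos58° = 0 → A_x = 1761.69 × 0.529919 = 933.6 N.
ΣF_y = 0: A_y + T·sin58° − 1450 − 1850 = 0 → A_y = 3300 − 1761.69 × 0.848048 = 1806 N.

T = 1762 N, A_x = 933.6 N, A_y = 1806 N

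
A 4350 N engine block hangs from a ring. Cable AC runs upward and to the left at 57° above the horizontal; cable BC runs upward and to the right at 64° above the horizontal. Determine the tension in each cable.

ΣF_x = 0: −T_AC·cos57° + T_BC·cos64° = 0 → T_BC = 1.24242·T_AC.
ΣF_y = 0: T_AC·sin57° + T_BC·sin64° = 4350.
Substitute: T_AC·(0.838671 + 1.24242·0.898794) = 4350 → T_AC = 2224.66 ≈ 2225 N.
Then T_BC = 1.24242 × 2224.66 = 2764 N.

T_AC = 2225 N, T_BC = 2764 N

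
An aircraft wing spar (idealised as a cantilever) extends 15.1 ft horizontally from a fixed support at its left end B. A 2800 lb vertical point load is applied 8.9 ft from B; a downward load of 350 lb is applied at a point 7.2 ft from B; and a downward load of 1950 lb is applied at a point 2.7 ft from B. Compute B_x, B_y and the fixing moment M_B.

B_x = 0, B_y = 5100 lb, M_B = 32700 lb·ft

ΣF_x = 0: B_x = 0.
ΣF_y = 0: B_y − 2800 − 350 − 1950 = 0 → B_y = 5100 lb.
ΣM about B: M_B − 2800·8.9 − 350·7.2 − 1950·2.7 = 0 → M_B = 32700 lb·ft.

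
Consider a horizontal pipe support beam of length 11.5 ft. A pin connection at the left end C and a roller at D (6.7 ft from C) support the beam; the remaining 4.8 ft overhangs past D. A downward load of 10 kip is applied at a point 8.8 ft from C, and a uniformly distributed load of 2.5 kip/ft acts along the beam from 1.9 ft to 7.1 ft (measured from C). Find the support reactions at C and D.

C_x = 0, C_y = 1.134 kip, D_y = 21.87 kip

Resultant of the distributed load: 2.5 × 5.2 = 13 kip at 4.5 ft from C.
Taking moments about C: D_y·6.7 − 10·8.8 − (2.5·5.2)·4.5 = 0 → D_y = 146.5/6.7 = 21.8657 ≈ 21.87 kip.
ΣF_y = 0: C_y + 21.8657 − 10 − 2.5·5.2 = 0 → C_y = 1.134 kip.
ΣF_x = 0: no horizontal applied forces, so C_x = 0.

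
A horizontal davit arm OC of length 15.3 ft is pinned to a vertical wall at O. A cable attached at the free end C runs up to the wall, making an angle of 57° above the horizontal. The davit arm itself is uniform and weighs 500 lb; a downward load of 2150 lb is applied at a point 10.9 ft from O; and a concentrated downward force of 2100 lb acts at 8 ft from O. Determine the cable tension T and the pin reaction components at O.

T = 3434 lb, O_x = 1870 lb, O_y = 1870 lb

ΣM about O: T·sin57°·15.3 − 500·7.65 − 2150·10.9 − 2100·8 = 0 → T = 44060/(15.3·0.838671) = 3433.69 ≈ 3434 lb.
ΣF_x = 0: O_x − T·cos57° = 0 → O_x = 3433.69 × 0.544639 = 1870 lb.
ΣF_y = 0: O_y + T·sin57° − 500 − 2150 − 2100 = 0 → O_y = 4750 − 3433.69 × 0.838671 = 1870 lb.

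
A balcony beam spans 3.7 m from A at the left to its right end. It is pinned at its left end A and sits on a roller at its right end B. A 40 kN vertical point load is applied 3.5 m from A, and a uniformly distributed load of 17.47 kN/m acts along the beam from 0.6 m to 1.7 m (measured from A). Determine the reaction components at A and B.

A_x = 0, A_y = 15.41 kN, B_y = 43.81 kN

Resultant of the distributed load: 17.47 × 1.1 = 19.217 kN at 1.15 m from A.
Taking moments about A: B_y·3.7 − 40·3.5 − (17.47·1.1)·1.15 = 0 → B_y = 162.09955/3.7 = 43.8107 ≈ 43.81 kN.
ΣF_y = 0: A_y + 43.8107 − 40 − 17.47·1.1 = 0 → A_y = 15.41 kN.
ΣF_x = 0: no horizontal applied forces, so A_x = 0.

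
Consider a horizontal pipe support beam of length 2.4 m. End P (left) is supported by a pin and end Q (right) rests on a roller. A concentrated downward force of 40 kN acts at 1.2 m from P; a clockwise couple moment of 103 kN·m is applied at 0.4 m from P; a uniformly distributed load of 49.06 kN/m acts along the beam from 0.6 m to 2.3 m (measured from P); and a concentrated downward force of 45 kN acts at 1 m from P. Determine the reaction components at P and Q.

Resultant of the distributed load: 49.06 × 1.7 = 83.402 kN at 1.45 m from P.
Taking moments about P: Q_y·2.4 − 40·1.2 − 103 − (49.06·1.7)·1.45 − 45·1 = 0 → Q_y = 316.9329/2.4 = 132.055 ≈ 132.1 kN.
ΣF_y = 0: P_y + 132.055 − 40 − 49.06·1.7 − 45 = 0 → P_y = 36.35 kN.
ΣF_x = 0: no horizontal applied forces, so P_x = 0.

P_x = 0, P_y = 36.35 kN, Q_y = 132.1 kN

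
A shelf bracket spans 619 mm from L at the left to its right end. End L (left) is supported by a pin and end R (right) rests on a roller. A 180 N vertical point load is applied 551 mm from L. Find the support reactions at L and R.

ΣM about L: R_y·619 − 180·551 = 0 → R_y = 99180/619 = 160.226 ≈ 160.2 N.
ΣF_y = 0: L_y + 160.226 − 180 = 0 → L_y = 19.77 N.
ΣF_x = 0: no horizontal applied forces, so L_x = 0.

L_x = 0, L_y = 19.77 N, R_y = 160.2 N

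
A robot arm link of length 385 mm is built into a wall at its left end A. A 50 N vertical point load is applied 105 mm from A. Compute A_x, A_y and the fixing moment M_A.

ΣF_x = 0: A_x = 0.
ΣF_y = 0: A_y − 50 = 0 → A_y = 50.00 N.
ΣM about A: M_A − 50·105 = 0 → M_A = 5250 N·mm.

A_x = 0, A_y = 50.00 N, M_A = 5250 N·mm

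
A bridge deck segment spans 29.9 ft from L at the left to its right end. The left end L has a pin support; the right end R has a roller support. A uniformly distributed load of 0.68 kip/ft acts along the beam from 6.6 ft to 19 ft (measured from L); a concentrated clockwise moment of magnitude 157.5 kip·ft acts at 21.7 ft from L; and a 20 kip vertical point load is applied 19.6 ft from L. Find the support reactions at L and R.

Resultant of the distributed load: 0.68 × 12.4 = 8.432 kip at 12.8 ft from L.
ΣM about L: R_y·29.9 − (0.68·12.4)·12.8 − 157.5 − 20·19.6 = 0 → R_y = 657.4296/29.9 = 21.9876 ≈ 21.99 kip.
ΣF_y = 0: L_y + 21.9876 − 0.68·12.4 − 20 = 0 → L_y = 6.444 kip.
ΣF_x = 0: no horizontal applied forces, so L_x = 0.

L_x = 0, L_y = 6.444 kip, R_y = 21.99 kip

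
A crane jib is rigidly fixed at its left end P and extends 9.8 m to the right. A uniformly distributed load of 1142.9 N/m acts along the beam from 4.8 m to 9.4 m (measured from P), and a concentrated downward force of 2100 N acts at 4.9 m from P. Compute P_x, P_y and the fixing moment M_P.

Resultant of the distributed load: 1142.9 × 4.6 = 5257.34 N at 7.1 m from P.
ΣF_x = 0: P_x = 0.
ΣF_y = 0: P_y − 1142.9·4.6 − 2100 = 0 → P_y = 7357 N.
ΣM about P: M_P − (1142.9·4.6)·7.1 − 2100·4.9 = 0 → M_P = 47620 N·m.

P_x = 0, P_y = 7357 N, M_P = 47620 N·m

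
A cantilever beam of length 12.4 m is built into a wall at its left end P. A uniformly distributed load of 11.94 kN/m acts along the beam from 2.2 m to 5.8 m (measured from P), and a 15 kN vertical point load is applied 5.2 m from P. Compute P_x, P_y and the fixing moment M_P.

P_x = 0, P_y = 57.98 kN, M_P = 249.9 kN·m

Resultant of the distributed load: 11.94 × 3.6 = 42.984 kN at 4 m from P.
ΣF_x = 0: P_x = 0.
ΣF_y = 0: P_y − 11.94·3.6 − 15 = 0 → P_y = 57.98 kN.
ΣM about P: M_P − (11.94·3.6)·4 − 15·5.2 = 0 → M_P = 249.9 kN·m.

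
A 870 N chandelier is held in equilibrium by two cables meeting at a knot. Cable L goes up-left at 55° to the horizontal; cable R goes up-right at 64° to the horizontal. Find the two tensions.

T_L = 436.1 N, T_R = 570.5 N

ΣF_x = 0: −T_L·cos55° + T_R·cos64° = 0 → T_R = 1.30843·T_L.
ΣF_y = 0: T_L·sin55° + T_R·sin64° = 870.
Substitute: T_L·(0.819152 + 1.30843·0.898794) = 870 → T_L = 436.055 ≈ 436.1 N.
Then T_R = 1.30843 × 436.055 = 570.5 N.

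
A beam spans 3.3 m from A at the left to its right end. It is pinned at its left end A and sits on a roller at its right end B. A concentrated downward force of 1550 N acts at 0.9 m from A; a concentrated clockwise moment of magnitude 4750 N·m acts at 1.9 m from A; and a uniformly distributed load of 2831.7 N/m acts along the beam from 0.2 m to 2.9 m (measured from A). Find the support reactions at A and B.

A_x = 0, A_y = 3742 N, B_y = 5453 N

Resultant of the distributed load: 2831.7 × 2.7 = 7645.59 N at 1.55 m from A.
Moments about A: B_y·3.3 − 1550·0.9 − 4750 − (2831.7·2.7)·1.55 = 0 → B_y = 17995.6645/3.3 = 5453.23 ≈ 5453 N.
ΣF_y = 0: A_y + 5453.23 − 1550 − 2831.7·2.7 = 0 → A_y = 3742 N.
ΣF_x = 0: no horizontal applied forces, so A_x = 0.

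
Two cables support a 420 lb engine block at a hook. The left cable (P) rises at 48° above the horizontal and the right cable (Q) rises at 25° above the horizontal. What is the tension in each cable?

ΣF_x = 0: −T_P·cos48° + T_Q·cos25° = 0 → T_Q = 0.738304·T_P.
ΣF_y = 0: T_P·sin48° + T_Q·sin25° = 420.
Substitute: T_P·(0.743145 + 0.738304·0.422618) = 420 → T_P = 398.042 ≈ 398.0 lb.
Then T_Q = 0.738304 × 398.042 = 293.9 lb.

T_P = 398.0 lb, T_Q = 293.9 lb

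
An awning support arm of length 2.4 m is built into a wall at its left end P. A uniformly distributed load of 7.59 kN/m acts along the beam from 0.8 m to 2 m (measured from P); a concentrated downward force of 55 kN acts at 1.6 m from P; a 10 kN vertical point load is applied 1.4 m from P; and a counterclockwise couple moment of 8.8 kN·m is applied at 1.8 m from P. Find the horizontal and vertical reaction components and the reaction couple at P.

Resultant of the distributed load: 7.59 × 1.2 = 9.108 kN at 1.4 m from P.
ΣF_x = 0: P_x = 0.
ΣF_y = 0: P_y − 7.59·1.2 − 55 − 10 = 0 → P_y = 74.11 kN.
ΣM about P: M_P − (7.59·1.2)·1.4 − 55·1.6 − 10·1.4 + 8.8 = 0 → M_P = 106.0 kN·m.

P_x = 0, P_y = 74.11 kN, M_P = 106.0 kN·m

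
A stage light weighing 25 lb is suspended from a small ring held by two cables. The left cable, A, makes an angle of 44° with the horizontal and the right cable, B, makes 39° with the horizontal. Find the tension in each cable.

ΣF_x = 0: −T_A·cos44° + T_B·cos39° = 0 → T_B = 0.925617·T_A.
ΣF_y = 0: T_A·sin44° + T_B·sin39° = 25.
Substitute: T_A·(0.694658 + 0.925617·0.62932) = 25 → T_A = 19.5746 ≈ 19.57 lb.
Then T_B = 0.925617 × 19.5746 = 18.12 lb.

T_A = 19.57 lb, T_B = 18.12 lb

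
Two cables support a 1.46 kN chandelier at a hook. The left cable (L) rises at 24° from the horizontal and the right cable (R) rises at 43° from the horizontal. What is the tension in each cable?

ΣF_x = 0: −T_L·cos24° + T_R·cos43° = 0 → T_R = 1.24912·T_L.
ΣF_y = 0: T_L·sin24° + T_R·sin43° = 1.46.
Substitute: T_L·(0.406737 + 1.24912·0.681998) = 1.46 → T_L = 1.15999 ≈ 1.160 kN.
Then T_R = 1.24912 × 1.15999 = 1.449 kN.

T_L = 1.160 kN, T_R = 1.449 kN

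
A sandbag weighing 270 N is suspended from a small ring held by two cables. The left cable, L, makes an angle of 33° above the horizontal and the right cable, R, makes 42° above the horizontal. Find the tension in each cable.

T_L = 207.7 N, T_R = 234.4 N

ΣF_x = 0: −T_L·cos33° + T_R·cos42° = 0 → T_R = 1.12854·T_L.
ΣF_y = 0: T_L·sin33° + T_R·sin42° = 270.
Substitute: T_L·(0.544639 + 1.12854·0.669131) = 270 → T_L = 207.727 ≈ 207.7 N.
Then T_R = 1.12854 × 207.727 = 234.4 N.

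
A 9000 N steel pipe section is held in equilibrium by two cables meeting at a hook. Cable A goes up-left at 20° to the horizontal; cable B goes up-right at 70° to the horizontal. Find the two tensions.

T_A = 3078 N, T_B = 8457 N

ΣF_x = 0: −T_A·cos20° + T_B·cos70° = 0 → T_B = 2.74748·T_A.
ΣF_y = 0: T_A·sin20° + T_B·sin70° = 9000.
Substitute: T_A·(0.34202 + 2.74748·0.939693) = 9000 → T_A = 3078.18 ≈ 3078 N.
Then T_B = 2.74748 × 3078.18 = 8457 N.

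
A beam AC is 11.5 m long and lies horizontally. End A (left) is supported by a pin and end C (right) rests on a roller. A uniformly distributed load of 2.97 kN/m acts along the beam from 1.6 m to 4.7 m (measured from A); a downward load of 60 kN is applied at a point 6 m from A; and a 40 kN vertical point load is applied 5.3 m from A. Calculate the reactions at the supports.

A_x = 0, A_y = 56.95 kN, C_y = 52.26 kN

Resultant of the distributed load: 2.97 × 3.1 = 9.207 kN at 3.15 m from A.
Taking moments about A: C_y·11.5 − (2.97·3.1)·3.15 − 60·6 − 40·5.3 = 0 → C_y = 601.00205/11.5 = 52.261 ≈ 52.26 kN.
ΣF_y = 0: A_y + 52.261 − 2.97·3.1 − 60 − 40 = 0 → A_y = 56.95 kN.
ΣF_x = 0: no horizontal applied forces, so A_x = 0.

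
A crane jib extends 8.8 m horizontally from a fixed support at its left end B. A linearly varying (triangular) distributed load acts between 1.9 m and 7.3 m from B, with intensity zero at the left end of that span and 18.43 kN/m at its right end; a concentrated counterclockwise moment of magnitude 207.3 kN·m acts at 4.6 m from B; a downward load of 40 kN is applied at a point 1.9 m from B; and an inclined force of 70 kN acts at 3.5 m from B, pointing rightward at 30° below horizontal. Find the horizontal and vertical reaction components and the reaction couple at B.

Resultant of the triangular load: ½ × 18.43 × 5.4 = 49.761 kN, acting at 5.5 m from B (one-third of the span from the peak).
ΣF_x = 0: B_x + 70·cos30° = 0 → B_x = -60.62 kN.
ΣF_y = 0: B_y − ½·18.43·5.4 − 40 − 70·sin30° = 0 → B_y = 124.8 kN.
ΣM about B: M_B − (½·18.43·5.4)·5.5 + 207.3 − 40·1.9 − 70·sin30°·3.5 = 0 → M_B = 264.9 kN·m.

B_x = -60.62 kN, B_y = 124.8 kN, M_B = 264.9 kN·m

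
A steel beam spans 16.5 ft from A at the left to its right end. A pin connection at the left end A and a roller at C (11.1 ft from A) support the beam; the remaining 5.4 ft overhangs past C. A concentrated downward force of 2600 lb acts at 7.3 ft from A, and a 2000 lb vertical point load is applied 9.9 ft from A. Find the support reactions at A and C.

Moments about A: C_y·11.1 − 2600·7.3 − 2000·9.9 = 0 → C_y = 38780/11.1 = 3493.69 ≈ 3494 lb.
ΣF_y = 0: A_y + 3493.69 − 2600 − 2000 = 0 → A_y = 1106 lb.
ΣF_x = 0: no horizontal applied forces, so A_x = 0.

A_x = 0, A_y = 1106 lb, C_y = 3494 lb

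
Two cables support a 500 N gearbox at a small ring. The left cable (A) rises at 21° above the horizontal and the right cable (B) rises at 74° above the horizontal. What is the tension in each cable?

ΣF_x = 0: −T_A·cos21° + T_B·cos74° = 0 → T_B = 3.38699·T_A.
ΣF_y = 0: T_A·sin21° + T_B·sin74° = 500.
Substitute: T_A·(0.358368 + 3.38699·0.961262) = 500 → T_A = 138.345 ≈ 138.3 N.
Then T_B = 3.38699 × 138.345 = 468.6 N.

T_A = 138.3 N, T_B = 468.6 N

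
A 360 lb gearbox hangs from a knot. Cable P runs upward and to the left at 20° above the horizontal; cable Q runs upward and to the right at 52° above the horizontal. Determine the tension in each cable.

ΣF_x = 0: −T_P·cos20° + T_Q·cos52° = 0 → T_Q = 1.52631·T_P.
ΣF_y = 0: T_P·sin20° + T_Q·sin52° = 360.
Substitute: T_P·(0.34202 + 1.52631·0.788011) = 360 → T_P = 233.045 ≈ 233.0 lb.
Then T_Q = 1.52631 × 233.045 = 355.7 lb.

T_P = 233.0 lb, T_Q = 355.7 lb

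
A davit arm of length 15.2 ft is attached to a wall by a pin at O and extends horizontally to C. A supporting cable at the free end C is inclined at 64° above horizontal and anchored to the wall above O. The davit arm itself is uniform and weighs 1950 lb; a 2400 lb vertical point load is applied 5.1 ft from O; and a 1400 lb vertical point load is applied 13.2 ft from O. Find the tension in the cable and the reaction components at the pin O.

T = 3333 lb, O_x = 1461 lb, O_y = 2754 lb

ΣM about O: T·sin64°·15.2 − 1950·7.6 − 2400·5.1 − 1400·13.2 = 0 → T = 45540/(15.2·0.898794) = 3333.41 ≈ 3333 lb.
ΣF_x = 0: O_x − T·cos64° = 0 → O_x = 3333.41 × 0.438371 = 1461 lb.
ΣF_y = 0: O_y + T·sin64° − 1950 − 2400 − 1400 = 0 → O_y = 5750 − 3333.41 × 0.898794 = 2754 lb.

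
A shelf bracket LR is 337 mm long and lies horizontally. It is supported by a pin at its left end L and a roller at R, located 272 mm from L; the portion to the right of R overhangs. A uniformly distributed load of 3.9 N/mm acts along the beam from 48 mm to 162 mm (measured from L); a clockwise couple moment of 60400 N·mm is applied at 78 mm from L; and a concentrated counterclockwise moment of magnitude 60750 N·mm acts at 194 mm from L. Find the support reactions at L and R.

L_x = 0, L_y = 274.3 N, R_y = 170.3 N

Resultant of the distributed load: 3.9 × 114 = 444.6 N at 105 mm from L.
Moments about L: R_y·272 − (3.9·114)·105 − 60400 + 60750 = 0 → R_y = 46333/272 = 170.342 ≈ 170.3 N.
ΣF_y = 0: L_y + 170.342 − 3.9·114 = 0 → L_y = 274.3 N.
ΣF_x = 0: no horizontal applied forces, so L_x = 0.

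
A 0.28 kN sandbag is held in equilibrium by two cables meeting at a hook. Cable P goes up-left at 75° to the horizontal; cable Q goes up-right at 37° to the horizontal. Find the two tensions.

ΣF_x = 0: −T_P·cos75° + T_Q·cos37° = 0 → T_Q = 0.324077·T_P.
ΣF_y = 0: T_P·sin75° + T_Q·sin37° = 0.28.
Substitute: T_P·(0.965926 + 0.324077·0.601815) = 0.28 → T_P = 0.24118 ≈ 0.2412 kN.
Then T_Q = 0.324077 × 0.24118 = 0.07816 kN.

T_P = 0.2412 kN, T_Q = 0.07816 kN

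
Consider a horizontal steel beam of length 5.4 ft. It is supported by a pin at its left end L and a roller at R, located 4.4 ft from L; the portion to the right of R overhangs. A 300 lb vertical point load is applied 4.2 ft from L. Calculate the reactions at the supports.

L_x = 0, L_y = 13.64 lb, R_y = 286.4 lb

Moments about L: R_y·4.4 − 300·4.2 = 0 → R_y = 1260/4.4 = 286.364 ≈ 286.4 lb.
ΣF_y = 0: L_y + 286.364 − 300 = 0 → L_y = 13.64 lb.
ΣF_x = 0: no horizontal applied forces, so L_x = 0.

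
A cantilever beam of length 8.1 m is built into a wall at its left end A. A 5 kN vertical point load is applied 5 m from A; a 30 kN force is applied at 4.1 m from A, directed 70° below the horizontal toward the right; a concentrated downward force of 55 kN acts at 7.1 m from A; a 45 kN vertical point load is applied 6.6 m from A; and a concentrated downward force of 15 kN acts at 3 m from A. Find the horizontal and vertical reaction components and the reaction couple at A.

ΣF_x = 0: A_x + 30·cos70° = 0 → A_x = -10.26 kN.
ΣF_y = 0: A_y − 5 − 30·sin70° − 55 − 45 − 15 = 0 → A_y = 148.2 kN.
ΣM about A: M_A − 5·5 − 30·sin70°·4.1 − 55·7.1 − 45·6.6 − 15·3 = 0 → M_A = 873.1 kN·m.

A_x = -10.26 kN, A_y = 148.2 kN, M_A = 873.1 kN·m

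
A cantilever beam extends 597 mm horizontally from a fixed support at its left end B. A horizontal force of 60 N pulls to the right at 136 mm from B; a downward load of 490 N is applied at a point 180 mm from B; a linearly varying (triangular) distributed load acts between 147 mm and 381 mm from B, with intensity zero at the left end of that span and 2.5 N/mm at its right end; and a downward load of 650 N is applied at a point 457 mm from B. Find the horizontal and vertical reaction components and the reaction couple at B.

Resultant of the triangular load: ½ × 2.5 × 234 = 292.5 N, acting at 303 mm from B (one-third of the span from the peak).
ΣF_x = 0: B_x + 60 = 0 → B_x = -60.00 N.
ΣF_y = 0: B_y − 490 − ½·2.5·234 − 650 = 0 → B_y = 1432 N.
ΣM about B: M_B − 490·180 − (½·2.5·234)·303 − 650·457 = 0 → M_B = 473900 N·mm.

B_x = -60.00 N, B_y = 1432 N, M_B = 473900 N·mm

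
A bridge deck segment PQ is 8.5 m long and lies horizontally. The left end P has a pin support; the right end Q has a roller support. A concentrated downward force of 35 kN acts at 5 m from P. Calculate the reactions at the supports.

Taking moments about P: Q_y·8.5 − 35·5 = 0 → Q_y = 175/8.5 = 20.5882 ≈ 20.59 kN.
ΣF_y = 0: P_y + 20.5882 − 35 = 0 → P_y = 14.41 kN.
ΣF_x = 0: no horizontal applied forces, so P_x = 0.

P_x = 0, P_y = 14.41 kN, Q_y = 20.59 kN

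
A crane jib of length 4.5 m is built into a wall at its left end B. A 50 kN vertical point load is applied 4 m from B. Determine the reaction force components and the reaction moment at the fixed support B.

B_x = 0, B_y = 50.00 kN, M_B = 200.0 kN·m

ΣF_x = 0: B_x = 0.
ΣF_y = 0: B_y − 50 = 0 → B_y = 50.00 kN.
ΣM about B: M_B − 50·4 = 0 → M_B = 200.0 kN·m.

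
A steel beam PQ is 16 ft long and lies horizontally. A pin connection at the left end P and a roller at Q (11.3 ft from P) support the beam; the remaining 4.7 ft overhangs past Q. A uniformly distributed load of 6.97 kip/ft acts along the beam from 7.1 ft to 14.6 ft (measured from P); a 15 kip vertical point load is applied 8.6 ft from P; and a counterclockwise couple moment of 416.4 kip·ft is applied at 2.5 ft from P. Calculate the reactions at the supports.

Resultant of the distributed load: 6.97 × 7.5 = 52.275 kip at 10.85 ft from P.
Taking moments about P: Q_y·11.3 − (6.97·7.5)·10.85 − 15·8.6 + 416.4 = 0 → Q_y = 279.78375/11.3 = 24.7596 ≈ 24.76 kip.
ΣF_y = 0: P_y + 24.7596 − 6.97·7.5 − 15 = 0 → P_y = 42.52 kip.
ΣF_x = 0: no horizontal applied forces, so P_x = 0.

P_x = 0, P_y = 42.52 kip, Q_y = 24.76 kip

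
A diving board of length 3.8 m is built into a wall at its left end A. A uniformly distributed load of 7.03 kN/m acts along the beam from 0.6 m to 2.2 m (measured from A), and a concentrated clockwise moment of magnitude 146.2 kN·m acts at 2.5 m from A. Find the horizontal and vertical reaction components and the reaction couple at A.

Resultant of the distributed load: 7.03 × 1.6 = 11.248 kN at 1.4 m from A.
ΣF_x = 0: A_x = 0.
ΣF_y = 0: A_y − 7.03·1.6 = 0 → A_y = 11.25 kN.
ΣM about A: M_A − (7.03·1.6)·1.4 − 146.2 = 0 → M_A = 161.9 kN·m.

A_x = 0, A_y = 11.25 kN, M_A = 161.9 kN·m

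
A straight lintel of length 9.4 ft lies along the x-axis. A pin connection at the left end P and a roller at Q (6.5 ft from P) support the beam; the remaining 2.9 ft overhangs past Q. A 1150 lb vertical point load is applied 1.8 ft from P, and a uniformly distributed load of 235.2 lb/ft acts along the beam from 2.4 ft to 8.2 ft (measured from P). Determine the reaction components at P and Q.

Resultant of the distributed load: 235.2 × 5.8 = 1364.16 lb at 5.3 ft from P.
Taking moments about P: Q_y·6.5 − 1150·1.8 − (235.2·5.8)·5.3 = 0 → Q_y = 9300.048/6.5 = 1430.78 ≈ 1431 lb.
ΣF_y = 0: P_y + 1430.78 − 1150 − 235.2·5.8 = 0 → P_y = 1083 lb.
ΣF_x = 0: no horizontal applied forces, so P_x = 0.

P_x = 0, P_y = 1083 lb, Q_y = 1431 lb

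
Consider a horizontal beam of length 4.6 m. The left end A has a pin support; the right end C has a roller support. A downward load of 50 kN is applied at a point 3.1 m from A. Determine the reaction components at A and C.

A_x = 0, A_y = 16.30 kN, C_y = 33.70 kN

ΣM about A: C_y·4.6 − 50·3.1 = 0 → C_y = 155/4.6 = 33.6957 ≈ 33.70 kN.
ΣF_y = 0: A_y + 33.6957 − 50 = 0 → A_y = 16.30 kN.
ΣF_x = 0: no horizontal applied forces, so A_x = 0.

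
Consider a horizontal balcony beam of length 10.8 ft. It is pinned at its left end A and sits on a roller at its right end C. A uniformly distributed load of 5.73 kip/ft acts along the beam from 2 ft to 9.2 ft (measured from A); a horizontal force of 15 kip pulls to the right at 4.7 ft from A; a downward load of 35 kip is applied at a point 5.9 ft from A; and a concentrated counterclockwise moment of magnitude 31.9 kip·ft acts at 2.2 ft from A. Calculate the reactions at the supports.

A_x = -15.00 kip, A_y = 38.70 kip, C_y = 37.56 kip

Resultant of the distributed load: 5.73 × 7.2 = 41.256 kip at 5.6 ft from A.
Moments about A: C_y·10.8 − (5.73·7.2)·5.6 − 35·5.9 + 31.9 = 0 → C_y = 405.6336/10.8 = 37.5587 ≈ 37.56 kip.
ΣF_y = 0: A_y + 37.5587 − 5.73·7.2 − 35 = 0 → A_y = 38.70 kip.
ΣF_x = 0: A_x + 15 = 0 → A_x = -15.00 kip.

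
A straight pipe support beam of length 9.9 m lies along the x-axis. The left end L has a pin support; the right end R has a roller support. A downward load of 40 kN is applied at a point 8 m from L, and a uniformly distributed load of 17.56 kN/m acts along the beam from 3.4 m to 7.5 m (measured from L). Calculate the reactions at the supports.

Resultant of the distributed load: 17.56 × 4.1 = 71.996 kN at 5.45 m from L.
Taking moments about L: R_y·9.9 − 40·8 − (17.56·4.1)·5.45 = 0 → R_y = 712.3782/9.9 = 71.9574 ≈ 71.96 kN.
ΣF_y = 0: L_y + 71.9574 − 40 − 17.56·4.1 = 0 → L_y = 40.04 kN.
ΣF_x = 0: no horizontal applied forces, so L_x = 0.

L_x = 0, L_y = 40.04 kN, R_y = 71.96 kN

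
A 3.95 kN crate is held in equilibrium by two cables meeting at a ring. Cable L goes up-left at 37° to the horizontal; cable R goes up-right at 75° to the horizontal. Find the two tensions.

ΣF_x = 0: −T_L·cos37° + T_R·cos75° = 0 → T_R = 3.08569·T_L.
ΣF_y = 0: T_L·sin37° + T_R·sin75° = 3.95.
Substitute: T_L·(0.601815 + 3.08569·0.965926) = 3.95 → T_L = 1.10262 ≈ 1.103 kN.
Then T_R = 3.08569 × 1.10262 = 3.402 kN.

T_L = 1.103 kN, T_R = 3.402 kN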